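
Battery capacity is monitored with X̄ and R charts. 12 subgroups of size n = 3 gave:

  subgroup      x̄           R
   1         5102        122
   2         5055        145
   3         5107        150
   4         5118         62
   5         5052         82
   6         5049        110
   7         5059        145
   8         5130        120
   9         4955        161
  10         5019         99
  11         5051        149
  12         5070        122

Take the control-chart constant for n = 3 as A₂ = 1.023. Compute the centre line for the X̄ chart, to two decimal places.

5063.92

X̄̄ = (5102 + 5055 + 5107 + 5118 + 5052 + 5049 + 5059 + 5130 + 4955 + 5019 + 5051 + 5070) / 12 = 60767.0000 / 12 = 5063.9167
CL = X̄̄ = 5063.9167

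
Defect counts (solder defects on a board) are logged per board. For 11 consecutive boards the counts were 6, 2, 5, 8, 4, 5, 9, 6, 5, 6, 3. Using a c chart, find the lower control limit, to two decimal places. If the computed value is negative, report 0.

0.00

c̄ = (6 + 2 + 5 + 8 + 4 + 5 + 9 + 6 + 5 + 6 + 3) / 11 = 59 / 11 = 5.3636
LCL = c̄ − 3√c̄ = 5.3636 − 3 × 2.3160 = -1.5842 → 0 (cannot be negative)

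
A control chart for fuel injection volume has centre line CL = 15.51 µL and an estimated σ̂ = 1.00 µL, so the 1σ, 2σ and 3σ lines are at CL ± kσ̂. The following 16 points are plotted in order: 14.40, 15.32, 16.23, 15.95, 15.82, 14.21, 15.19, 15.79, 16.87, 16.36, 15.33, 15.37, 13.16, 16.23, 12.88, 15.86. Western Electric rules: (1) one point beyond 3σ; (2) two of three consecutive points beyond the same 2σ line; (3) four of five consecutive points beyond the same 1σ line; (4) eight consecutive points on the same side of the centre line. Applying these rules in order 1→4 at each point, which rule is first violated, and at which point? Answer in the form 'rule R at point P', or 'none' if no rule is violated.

Zone of each point (C = within 1σ̂, B = 1σ̂–2σ̂, A = 2σ̂–3σ̂, * = beyond 3σ̂; sign = side of CL): 1:-B, 2:-C, 3:+C, 4:+C, 5:+C, 6:-B, 7:-C, 8:+C, 9:+B, 10:+C, 11:-C, 12:-C, 13:-A, 14:+C, 15:-A, 16:+C
Rule 2 (two of three consecutive points beyond the same 2σ limit) is satisfied at point 15.

rule 2 at point 15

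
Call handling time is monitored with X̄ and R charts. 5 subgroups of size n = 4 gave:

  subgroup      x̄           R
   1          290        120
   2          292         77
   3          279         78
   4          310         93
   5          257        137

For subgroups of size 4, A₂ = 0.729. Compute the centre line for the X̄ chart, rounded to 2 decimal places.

X̄̄ = (290 + 292 + 279 + 310 + 257) / 5 = 1428.0000 / 5 = 285.6000
CL = X̄̄ = 285.6000

285.60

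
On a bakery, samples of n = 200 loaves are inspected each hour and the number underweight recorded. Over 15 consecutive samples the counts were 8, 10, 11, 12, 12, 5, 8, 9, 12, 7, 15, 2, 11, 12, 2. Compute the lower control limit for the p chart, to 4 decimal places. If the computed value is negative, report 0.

0.0012

p̄ = Σdᵢ / (k·n) = 136 / (15 × 200) = 0.04533
LCL = p̄ − 3·√(p̄(1−p̄)/n) = 0.04533 − 3 × 0.01471 = 0.00120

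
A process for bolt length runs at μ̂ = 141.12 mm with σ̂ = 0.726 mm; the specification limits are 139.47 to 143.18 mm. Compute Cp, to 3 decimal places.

Cp = (USL − LSL) / (6σ̂) = (143.18 − 139.47) / (6 × 0.726) = 3.7100 / 4.3560 = 0.8517

0.852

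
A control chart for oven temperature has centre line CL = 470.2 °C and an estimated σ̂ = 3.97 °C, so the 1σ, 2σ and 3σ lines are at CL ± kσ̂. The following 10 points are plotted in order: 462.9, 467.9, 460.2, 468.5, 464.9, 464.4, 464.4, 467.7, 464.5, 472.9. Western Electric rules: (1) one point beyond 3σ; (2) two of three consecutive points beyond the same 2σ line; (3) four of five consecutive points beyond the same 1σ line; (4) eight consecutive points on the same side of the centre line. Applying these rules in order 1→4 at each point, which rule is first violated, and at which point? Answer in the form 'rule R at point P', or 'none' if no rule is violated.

rule 3 at point 7

Zone of each point (C = within 1σ̂, B = 1σ̂–2σ̂, A = 2σ̂–3σ̂, * = beyond 3σ̂; sign = side of CL): 1:-B, 2:-C, 3:-A, 4:-C, 5:-B, 6:-B, 7:-B, 8:-C, 9:-B, 10:+C
Rule 3 (four of five consecutive points beyond the same 1σ limit) is satisfied at point 7.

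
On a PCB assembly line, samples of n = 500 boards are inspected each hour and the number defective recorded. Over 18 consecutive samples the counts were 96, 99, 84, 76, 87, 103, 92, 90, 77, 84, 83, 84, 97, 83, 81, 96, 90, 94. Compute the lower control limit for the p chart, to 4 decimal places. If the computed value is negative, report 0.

0.1261

p̄ = Σdᵢ / (k·n) = 1596 / (18 × 500) = 0.17733
LCL = p̄ − 3·√(p̄(1−p̄)/n) = 0.17733 − 3 × 0.01708 = 0.12609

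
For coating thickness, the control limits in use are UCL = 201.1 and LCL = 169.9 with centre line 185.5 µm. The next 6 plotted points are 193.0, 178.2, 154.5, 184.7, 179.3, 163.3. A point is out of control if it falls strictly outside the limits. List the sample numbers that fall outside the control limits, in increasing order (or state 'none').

3, 6

Compare each point to [169.9, 201.1]: sample 3 = 154.5 < LCL; sample 6 = 163.3 < LCL.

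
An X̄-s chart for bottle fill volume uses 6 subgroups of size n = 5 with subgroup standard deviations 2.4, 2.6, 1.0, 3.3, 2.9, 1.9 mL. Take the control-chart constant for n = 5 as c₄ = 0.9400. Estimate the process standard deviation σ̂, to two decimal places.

s̄ = (2.4 + 2.6 + 1.0 + 3.3 + 2.9 + 1.9) / 6 = 2.3500
σ̂ = s̄ / c₄ = 2.3500 / 0.9400 = 2.5000

2.50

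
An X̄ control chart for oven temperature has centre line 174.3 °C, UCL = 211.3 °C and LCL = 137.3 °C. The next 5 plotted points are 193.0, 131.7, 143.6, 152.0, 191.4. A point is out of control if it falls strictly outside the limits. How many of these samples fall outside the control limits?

Compare each point to [137.3, 211.3]: sample 2 = 131.7 < LCL.

1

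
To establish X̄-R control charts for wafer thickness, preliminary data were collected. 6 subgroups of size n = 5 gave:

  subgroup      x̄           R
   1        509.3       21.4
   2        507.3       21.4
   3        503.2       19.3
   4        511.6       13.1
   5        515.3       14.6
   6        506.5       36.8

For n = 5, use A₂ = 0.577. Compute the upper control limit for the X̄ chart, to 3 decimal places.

521.041

X̄̄ = (509.3 + 507.3 + 503.2 + 511.6 + 515.3 + 506.5) / 6 = 3053.2000 / 6 = 508.8667
R̄ = (21.4 + 21.4 + 19.3 + 13.1 + 14.6 + 36.8) / 6 = 126.6000 / 6 = 21.1000
UCL = X̄̄ + A₂·R̄ = 508.8667 + 0.577 × 21.1000 = 521.0414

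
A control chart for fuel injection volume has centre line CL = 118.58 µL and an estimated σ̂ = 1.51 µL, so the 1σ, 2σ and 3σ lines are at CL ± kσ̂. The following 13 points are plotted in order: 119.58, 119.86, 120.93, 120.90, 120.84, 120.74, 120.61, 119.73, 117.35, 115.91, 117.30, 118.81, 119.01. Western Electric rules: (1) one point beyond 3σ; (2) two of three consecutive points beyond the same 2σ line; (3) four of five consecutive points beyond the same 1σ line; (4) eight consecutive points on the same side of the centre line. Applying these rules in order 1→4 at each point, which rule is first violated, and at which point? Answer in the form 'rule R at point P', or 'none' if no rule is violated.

rule 3 at point 6

Zone of each point (C = within 1σ̂, B = 1σ̂–2σ̂, A = 2σ̂–3σ̂, * = beyond 3σ̂; sign = side of CL): 1:+C, 2:+C, 3:+B, 4:+B, 5:+B, 6:+B, 7:+B, 8:+C, 9:-C, 10:-B, 11:-C, 12:+C, 13:+C
Rule 3 (four of five consecutive points beyond the same 1σ limit) is satisfied at point 6.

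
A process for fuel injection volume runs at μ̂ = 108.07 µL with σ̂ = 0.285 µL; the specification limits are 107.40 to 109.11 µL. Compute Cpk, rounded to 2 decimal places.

0.78

Cpu = (USL − μ̂) / (3σ̂) = (109.11 − 108.07) / (3 × 0.285) = 1.2164; Cpl = (μ̂ − LSL) / (3σ̂) = (108.07 − 107.40) / (3 × 0.285) = 0.7836; Cpk = min(Cpu, Cpl) = 0.7836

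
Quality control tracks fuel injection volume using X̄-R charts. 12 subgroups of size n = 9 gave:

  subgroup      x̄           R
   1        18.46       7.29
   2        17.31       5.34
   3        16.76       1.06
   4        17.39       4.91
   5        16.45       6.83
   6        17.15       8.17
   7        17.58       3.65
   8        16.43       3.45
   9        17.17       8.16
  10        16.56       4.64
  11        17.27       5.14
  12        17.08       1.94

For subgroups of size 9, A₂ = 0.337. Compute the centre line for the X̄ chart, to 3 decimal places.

X̄̄ = (18.46 + 17.31 + 16.76 + 17.39 + 16.45 + 17.15 + 17.58 + 16.43 + 17.17 + 16.56 + 17.27 + 17.08) / 12 = 205.6100 / 12 = 17.1342
CL = X̄̄ = 17.1342

17.134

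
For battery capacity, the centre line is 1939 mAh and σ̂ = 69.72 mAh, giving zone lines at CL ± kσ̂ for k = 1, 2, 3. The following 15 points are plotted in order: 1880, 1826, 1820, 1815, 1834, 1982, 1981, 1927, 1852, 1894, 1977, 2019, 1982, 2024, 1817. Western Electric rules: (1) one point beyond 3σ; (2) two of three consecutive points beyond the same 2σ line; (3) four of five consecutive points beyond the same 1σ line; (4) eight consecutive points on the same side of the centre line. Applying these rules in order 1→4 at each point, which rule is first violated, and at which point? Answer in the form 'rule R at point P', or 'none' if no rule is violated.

Zone of each point (C = within 1σ̂, B = 1σ̂–2σ̂, A = 2σ̂–3σ̂, * = beyond 3σ̂; sign = side of CL): 1:-C, 2:-B, 3:-B, 4:-B, 5:-B, 6:+C, 7:+C, 8:-C, 9:-B, 10:-C, 11:+C, 12:+B, 13:+C, 14:+B, 15:-B
Rule 3 (four of five consecutive points beyond the same 1σ limit) is satisfied at point 5.

rule 3 at point 5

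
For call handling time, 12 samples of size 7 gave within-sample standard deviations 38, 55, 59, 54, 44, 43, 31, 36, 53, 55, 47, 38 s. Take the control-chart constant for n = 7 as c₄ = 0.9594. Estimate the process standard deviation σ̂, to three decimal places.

48.033

s̄ = (38 + 55 + 59 + 54 + 44 + 43 + 31 + 36 + 53 + 55 + 47 + 38) / 12 = 46.0833
σ̂ = s̄ / c₄ = 46.0833 / 0.9594 = 48.0335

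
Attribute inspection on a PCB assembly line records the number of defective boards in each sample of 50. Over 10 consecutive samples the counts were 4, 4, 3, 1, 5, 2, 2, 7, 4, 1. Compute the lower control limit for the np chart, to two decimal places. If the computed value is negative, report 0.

p̄ = Σdᵢ / (k·n) = 33 / (10 × 50) = 0.06600
LCL = np̄ − 3·√(np̄(1−p̄)) = 3.3000 − 3 × 1.7556 = -1.9669 → 0 (negative, so LCL = 0)

0.00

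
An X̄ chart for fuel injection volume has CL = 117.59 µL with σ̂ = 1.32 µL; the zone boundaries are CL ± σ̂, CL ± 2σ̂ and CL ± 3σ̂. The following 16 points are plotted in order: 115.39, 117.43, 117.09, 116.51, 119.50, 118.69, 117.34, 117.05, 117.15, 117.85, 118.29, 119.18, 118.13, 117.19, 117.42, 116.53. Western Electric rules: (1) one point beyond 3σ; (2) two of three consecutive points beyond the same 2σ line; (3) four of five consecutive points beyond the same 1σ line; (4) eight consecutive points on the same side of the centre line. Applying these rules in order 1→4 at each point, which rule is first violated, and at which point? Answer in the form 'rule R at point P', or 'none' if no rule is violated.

none

Zone of each point (C = within 1σ̂, B = 1σ̂–2σ̂, A = 2σ̂–3σ̂, * = beyond 3σ̂; sign = side of CL): 1:-B, 2:-C, 3:-C, 4:-C, 5:+B, 6:+C, 7:-C, 8:-C, 9:-C, 10:+C, 11:+C, 12:+B, 13:+C, 14:-C, 15:-C, 16:-C
No rule fires across all 16 points.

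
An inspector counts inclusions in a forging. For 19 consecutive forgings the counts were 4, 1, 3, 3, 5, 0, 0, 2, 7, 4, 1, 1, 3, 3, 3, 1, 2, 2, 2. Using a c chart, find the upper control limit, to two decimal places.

7.19

c̄ = (4 + 1 + 3 + 3 + 5 + 0 + 0 + 2 + 7 + 4 + 1 + 1 + 3 + 3 + 3 + 1 + 2 + 2 + 2) / 19 = 47 / 19 = 2.4737
UCL = c̄ + 3√c̄ = 2.4737 + 3 × √2.4737 = 2.4737 + 3 × 1.5728 = 7.1921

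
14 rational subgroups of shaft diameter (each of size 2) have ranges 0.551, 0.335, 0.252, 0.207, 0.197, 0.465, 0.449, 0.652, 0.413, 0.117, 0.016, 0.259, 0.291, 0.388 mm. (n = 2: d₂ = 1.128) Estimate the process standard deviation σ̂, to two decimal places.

0.29

R̄ = (0.551 + 0.335 + 0.252 + 0.207 + 0.197 + 0.465 + 0.449 + 0.652 + 0.413 + 0.117 + 0.016 + 0.259 + 0.291 + 0.388) / 14 = 0.3280
σ̂ = R̄ / d₂ = 0.3280 / 1.128 = 0.2908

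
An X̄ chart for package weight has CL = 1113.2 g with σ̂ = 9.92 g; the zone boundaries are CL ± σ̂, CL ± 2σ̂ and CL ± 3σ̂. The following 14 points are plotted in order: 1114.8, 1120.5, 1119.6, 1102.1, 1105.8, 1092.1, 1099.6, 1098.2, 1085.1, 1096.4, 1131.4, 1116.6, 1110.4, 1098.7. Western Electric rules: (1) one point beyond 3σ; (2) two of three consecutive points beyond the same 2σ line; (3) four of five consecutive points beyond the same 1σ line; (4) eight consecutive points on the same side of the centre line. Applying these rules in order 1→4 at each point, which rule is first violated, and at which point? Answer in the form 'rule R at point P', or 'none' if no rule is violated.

Zone of each point (C = within 1σ̂, B = 1σ̂–2σ̂, A = 2σ̂–3σ̂, * = beyond 3σ̂; sign = side of CL): 1:+C, 2:+C, 3:+C, 4:-B, 5:-C, 6:-A, 7:-B, 8:-B, 9:-A, 10:-B, 11:+B, 12:+C, 13:-C, 14:-B
Rule 3 (four of five consecutive points beyond the same 1σ limit) is satisfied at point 8.

rule 3 at point 8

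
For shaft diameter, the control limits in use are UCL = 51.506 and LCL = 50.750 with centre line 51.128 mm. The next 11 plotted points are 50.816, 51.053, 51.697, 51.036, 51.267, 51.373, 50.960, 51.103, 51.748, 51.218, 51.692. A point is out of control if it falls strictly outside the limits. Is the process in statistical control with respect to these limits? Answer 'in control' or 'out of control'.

out of control

Compare each point to [50.750, 51.506]: sample 3 = 51.697 > UCL; sample 9 = 51.748 > UCL; sample 11 = 51.692 > UCL.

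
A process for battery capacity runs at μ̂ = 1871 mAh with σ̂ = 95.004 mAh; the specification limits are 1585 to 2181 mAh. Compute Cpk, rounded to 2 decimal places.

1.00

Cpu = (USL − μ̂) / (3σ̂) = (2181 − 1871) / (3 × 95.004) = 1.0877; Cpl = (μ̂ − LSL) / (3σ̂) = (1871 − 1585) / (3 × 95.004) = 1.0035; Cpk = min(Cpu, Cpl) = 1.0035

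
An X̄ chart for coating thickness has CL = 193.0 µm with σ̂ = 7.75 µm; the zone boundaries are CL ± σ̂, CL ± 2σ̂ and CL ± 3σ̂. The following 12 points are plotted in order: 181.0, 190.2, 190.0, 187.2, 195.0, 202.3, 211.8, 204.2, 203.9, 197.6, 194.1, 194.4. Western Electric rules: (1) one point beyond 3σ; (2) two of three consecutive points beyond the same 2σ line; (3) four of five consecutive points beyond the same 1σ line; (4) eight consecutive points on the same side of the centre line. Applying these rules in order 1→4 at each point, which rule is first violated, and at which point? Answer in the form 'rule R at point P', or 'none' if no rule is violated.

rule 3 at point 9

Zone of each point (C = within 1σ̂, B = 1σ̂–2σ̂, A = 2σ̂–3σ̂, * = beyond 3σ̂; sign = side of CL): 1:-B, 2:-C, 3:-C, 4:-C, 5:+C, 6:+B, 7:+A, 8:+B, 9:+B, 10:+C, 11:+C, 12:+C
Rule 3 (four of five consecutive points beyond the same 1σ limit) is satisfied at point 9.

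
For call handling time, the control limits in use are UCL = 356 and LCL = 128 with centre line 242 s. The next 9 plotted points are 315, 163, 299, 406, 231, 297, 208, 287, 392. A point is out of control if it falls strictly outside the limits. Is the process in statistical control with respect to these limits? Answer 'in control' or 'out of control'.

out of control

Compare each point to [128, 356]: sample 4 = 406 > UCL; sample 9 = 392 > UCL.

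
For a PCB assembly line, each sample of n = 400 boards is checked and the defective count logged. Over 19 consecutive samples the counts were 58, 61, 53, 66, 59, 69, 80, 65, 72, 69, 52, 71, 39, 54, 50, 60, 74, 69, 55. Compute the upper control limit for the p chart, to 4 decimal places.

0.2090

p̄ = Σdᵢ / (k·n) = 1176 / (19 × 400) = 0.15474
UCL = p̄ + 3·√(p̄(1−p̄)/n) = 0.15474 + 3 × √(0.15474×0.84526/400) = 0.15474 + 3 × 0.01808 = 0.20898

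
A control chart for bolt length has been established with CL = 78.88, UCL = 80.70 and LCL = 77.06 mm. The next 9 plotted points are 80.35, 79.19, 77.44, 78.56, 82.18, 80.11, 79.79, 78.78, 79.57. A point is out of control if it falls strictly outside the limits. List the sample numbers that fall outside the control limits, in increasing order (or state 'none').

5

Compare each point to [77.06, 80.70]: sample 5 = 82.18 > UCL.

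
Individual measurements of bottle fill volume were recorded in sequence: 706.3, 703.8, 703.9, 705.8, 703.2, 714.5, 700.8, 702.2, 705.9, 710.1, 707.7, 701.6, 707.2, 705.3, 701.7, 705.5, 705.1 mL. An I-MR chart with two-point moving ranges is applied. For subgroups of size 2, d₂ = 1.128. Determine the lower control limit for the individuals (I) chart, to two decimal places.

X̄ = (706.3 + 703.8 + 703.9 + 705.8 + 703.2 + 714.5 + 700.8 + 702.2 + 705.9 + 710.1 + 707.7 + 701.6 + 707.2 + 705.3 + 701.7 + 705.5 + 705.1) / 17 = 705.3294
Moving ranges: 2.5, 0.1, 1.9, 2.6, 11.3, 13.7, 1.4, 3.7, 4.2, 2.4, 6.1, 5.6, 1.9, 3.6, 3.8, 0.4; M̄R̄ = 65.2000 / 16 = 4.0750
LCL = X̄ − 3·M̄R̄/d₂ = 705.3294 − 3 × 4.0750 / 1.128 = 694.4916

694.49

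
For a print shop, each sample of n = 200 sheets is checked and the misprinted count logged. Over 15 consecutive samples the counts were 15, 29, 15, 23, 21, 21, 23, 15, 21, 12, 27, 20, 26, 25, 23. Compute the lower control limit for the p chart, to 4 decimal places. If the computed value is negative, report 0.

0.0402

p̄ = Σdᵢ / (k·n) = 316 / (15 × 200) = 0.10533
LCL = p̄ − 3·√(p̄(1−p̄)/n) = 0.10533 − 3 × 0.02171 = 0.04021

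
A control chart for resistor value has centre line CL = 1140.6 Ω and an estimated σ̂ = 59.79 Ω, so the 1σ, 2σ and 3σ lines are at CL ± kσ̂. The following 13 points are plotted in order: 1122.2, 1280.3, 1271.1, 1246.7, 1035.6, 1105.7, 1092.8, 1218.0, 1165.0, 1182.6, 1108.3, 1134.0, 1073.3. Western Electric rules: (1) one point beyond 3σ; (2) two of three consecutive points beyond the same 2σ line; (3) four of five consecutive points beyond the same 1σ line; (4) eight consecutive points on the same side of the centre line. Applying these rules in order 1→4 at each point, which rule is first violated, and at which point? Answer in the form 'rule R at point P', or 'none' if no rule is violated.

Zone of each point (C = within 1σ̂, B = 1σ̂–2σ̂, A = 2σ̂–3σ̂, * = beyond 3σ̂; sign = side of CL): 1:-C, 2:+A, 3:+A, 4:+B, 5:-B, 6:-C, 7:-C, 8:+B, 9:+C, 10:+C, 11:-C, 12:-C, 13:-B
Rule 2 (two of three consecutive points beyond the same 2σ limit) is satisfied at point 3.

rule 2 at point 3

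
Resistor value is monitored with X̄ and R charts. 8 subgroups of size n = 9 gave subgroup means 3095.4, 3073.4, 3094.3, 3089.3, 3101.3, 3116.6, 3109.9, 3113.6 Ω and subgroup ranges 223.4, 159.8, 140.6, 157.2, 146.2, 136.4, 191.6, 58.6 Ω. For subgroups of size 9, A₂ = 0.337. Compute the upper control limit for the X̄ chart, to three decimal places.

3150.356

X̄̄ = (3095.4 + 3073.4 + 3094.3 + 3089.3 + 3101.3 + 3116.6 + 3109.9 + 3113.6) / 8 = 24793.8000 / 8 = 3099.2250
R̄ = (223.4 + 159.8 + 140.6 + 157.2 + 146.2 + 136.4 + 191.6 + 58.6) / 8 = 1213.8000 / 8 = 151.7250
UCL = X̄̄ + A₂·R̄ = 3099.2250 + 0.337 × 151.7250 = 3150.3563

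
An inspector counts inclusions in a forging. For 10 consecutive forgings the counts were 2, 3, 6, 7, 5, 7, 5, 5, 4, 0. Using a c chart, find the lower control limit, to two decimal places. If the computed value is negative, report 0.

0.00

c̄ = (2 + 3 + 6 + 7 + 5 + 7 + 5 + 5 + 4 + 0) / 10 = 44 / 10 = 4.4000
LCL = c̄ − 3√c̄ = 4.4000 − 3 × 2.0976 = -1.8929 → 0 (cannot be negative)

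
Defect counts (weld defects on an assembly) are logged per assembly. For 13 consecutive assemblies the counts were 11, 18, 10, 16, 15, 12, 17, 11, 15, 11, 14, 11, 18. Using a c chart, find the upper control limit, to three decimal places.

24.901

c̄ = (11 + 18 + 10 + 16 + 15 + 12 + 17 + 11 + 15 + 11 + 14 + 11 + 18) / 13 = 179 / 13 = 13.7692
UCL = c̄ + 3√c̄ = 13.7692 + 3 × √13.7692 = 13.7692 + 3 × 3.7107 = 24.9013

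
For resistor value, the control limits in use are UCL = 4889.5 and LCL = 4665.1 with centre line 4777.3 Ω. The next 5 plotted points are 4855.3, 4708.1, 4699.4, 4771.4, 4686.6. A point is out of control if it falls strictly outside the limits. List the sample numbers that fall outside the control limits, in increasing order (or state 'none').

All 5 points lie within [4665.1, 4889.5].

none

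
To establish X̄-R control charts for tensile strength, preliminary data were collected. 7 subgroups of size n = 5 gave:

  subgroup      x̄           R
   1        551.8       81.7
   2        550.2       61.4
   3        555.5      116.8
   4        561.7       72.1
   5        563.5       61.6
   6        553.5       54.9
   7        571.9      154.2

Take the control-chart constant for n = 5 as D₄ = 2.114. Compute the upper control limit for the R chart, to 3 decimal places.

182.015

R̄ = (81.7 + 61.4 + 116.8 + 72.1 + 61.6 + 54.9 + 154.2) / 7 = 602.7000 / 7 = 86.1000
UCL_R = D₄·R̄ = 2.114 × 86.1000 = 182.0154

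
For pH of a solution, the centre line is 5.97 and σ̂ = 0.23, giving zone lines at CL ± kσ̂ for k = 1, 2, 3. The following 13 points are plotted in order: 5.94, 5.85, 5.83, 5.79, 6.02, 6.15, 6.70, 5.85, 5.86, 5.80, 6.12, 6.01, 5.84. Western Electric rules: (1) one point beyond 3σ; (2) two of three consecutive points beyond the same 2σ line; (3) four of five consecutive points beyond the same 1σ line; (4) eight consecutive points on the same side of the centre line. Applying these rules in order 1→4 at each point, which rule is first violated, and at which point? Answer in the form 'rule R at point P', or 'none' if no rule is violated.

Zone of each point (C = within 1σ̂, B = 1σ̂–2σ̂, A = 2σ̂–3σ̂, * = beyond 3σ̂; sign = side of CL): 1:-C, 2:-C, 3:-C, 4:-C, 5:+C, 6:+C, 7:+*, 8:-C, 9:-C, 10:-C, 11:+C, 12:+C, 13:-C
Rule 1 (one point beyond the 3σ limits) is satisfied at point 7.

rule 1 at point 7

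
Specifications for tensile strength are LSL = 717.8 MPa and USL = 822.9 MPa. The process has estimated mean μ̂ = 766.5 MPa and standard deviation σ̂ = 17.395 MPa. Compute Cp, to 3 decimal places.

1.007

Cp = (USL − LSL) / (6σ̂) = (822.9 − 717.8) / (6 × 17.395) = 105.1000 / 104.3700 = 1.0070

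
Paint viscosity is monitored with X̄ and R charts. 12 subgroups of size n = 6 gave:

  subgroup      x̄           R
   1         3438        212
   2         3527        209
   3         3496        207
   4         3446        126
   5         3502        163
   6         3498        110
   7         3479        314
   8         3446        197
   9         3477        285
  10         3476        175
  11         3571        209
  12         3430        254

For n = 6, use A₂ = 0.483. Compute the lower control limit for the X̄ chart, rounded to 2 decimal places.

X̄̄ = (3438 + 3527 + 3496 + 3446 + 3502 + 3498 + 3479 + 3446 + 3477 + 3476 + 3571 + 3430) / 12 = 41786.0000 / 12 = 3482.1667
R̄ = (212 + 209 + 207 + 126 + 163 + 110 + 314 + 197 + 285 + 175 + 209 + 254) / 12 = 2461.0000 / 12 = 205.0833
LCL = X̄̄ − A₂·R̄ = 3482.1667 − 0.483 × 205.0833 = 3383.1114

3383.11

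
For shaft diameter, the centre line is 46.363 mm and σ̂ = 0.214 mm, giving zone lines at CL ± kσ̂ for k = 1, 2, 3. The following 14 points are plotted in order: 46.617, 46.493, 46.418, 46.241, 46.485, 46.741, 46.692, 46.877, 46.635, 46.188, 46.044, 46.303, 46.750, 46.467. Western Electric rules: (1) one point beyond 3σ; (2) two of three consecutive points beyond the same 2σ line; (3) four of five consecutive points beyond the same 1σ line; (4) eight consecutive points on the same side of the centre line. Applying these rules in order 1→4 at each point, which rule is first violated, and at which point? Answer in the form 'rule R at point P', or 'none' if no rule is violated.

Zone of each point (C = within 1σ̂, B = 1σ̂–2σ̂, A = 2σ̂–3σ̂, * = beyond 3σ̂; sign = side of CL): 1:+B, 2:+C, 3:+C, 4:-C, 5:+C, 6:+B, 7:+B, 8:+A, 9:+B, 10:-C, 11:-B, 12:-C, 13:+B, 14:+C
Rule 3 (four of five consecutive points beyond the same 1σ limit) is satisfied at point 9.

rule 3 at point 9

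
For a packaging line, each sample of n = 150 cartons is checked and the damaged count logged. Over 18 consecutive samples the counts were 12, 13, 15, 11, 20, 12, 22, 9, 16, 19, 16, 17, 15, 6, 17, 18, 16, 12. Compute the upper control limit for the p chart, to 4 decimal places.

0.1715

p̄ = Σdᵢ / (k·n) = 266 / (18 × 150) = 0.09852
UCL = p̄ + 3·√(p̄(1−p̄)/n) = 0.09852 + 3 × √(0.09852×0.90148/150) = 0.09852 + 3 × 0.02433 = 0.17152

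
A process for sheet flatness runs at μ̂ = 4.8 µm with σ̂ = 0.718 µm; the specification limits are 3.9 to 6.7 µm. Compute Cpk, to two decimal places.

0.42

Cpu = (USL − μ̂) / (3σ̂) = (6.7 − 4.8) / (3 × 0.718) = 0.8821; Cpl = (μ̂ − LSL) / (3σ̂) = (4.8 − 3.9) / (3 × 0.718) = 0.4178; Cpk = min(Cpu, Cpl) = 0.4178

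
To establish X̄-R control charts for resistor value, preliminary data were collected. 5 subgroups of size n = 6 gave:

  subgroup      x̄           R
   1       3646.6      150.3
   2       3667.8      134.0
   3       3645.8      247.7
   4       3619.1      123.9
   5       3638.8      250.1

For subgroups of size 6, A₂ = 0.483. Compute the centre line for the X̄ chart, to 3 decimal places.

3643.620

X̄̄ = (3646.6 + 3667.8 + 3645.8 + 3619.1 + 3638.8) / 5 = 18218.1000 / 5 = 3643.6200
CL = X̄̄ = 3643.6200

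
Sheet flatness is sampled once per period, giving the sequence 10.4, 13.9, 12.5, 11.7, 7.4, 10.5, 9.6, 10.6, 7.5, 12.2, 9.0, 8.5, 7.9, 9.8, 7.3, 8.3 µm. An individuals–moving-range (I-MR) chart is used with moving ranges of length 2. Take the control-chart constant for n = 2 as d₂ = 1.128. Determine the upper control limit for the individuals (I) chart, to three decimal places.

15.581

X̄ = (10.4 + 13.9 + 12.5 + 11.7 + 7.4 + 10.5 + 9.6 + 10.6 + 7.5 + 12.2 + 9.0 + 8.5 + 7.9 + 9.8 + 7.3 + 8.3) / 16 = 9.8187
Moving ranges: 3.5, 1.4, 0.8, 4.3, 3.1, 0.9, 1.0, 3.1, 4.7, 3.2, 0.5, 0.6, 1.9, 2.5, 1.0; M̄R̄ = 32.5000 / 15 = 2.1667
UCL = X̄ + 3·M̄R̄/d₂ = 9.8187 + 3 × 2.1667 / 1.128 = 15.5812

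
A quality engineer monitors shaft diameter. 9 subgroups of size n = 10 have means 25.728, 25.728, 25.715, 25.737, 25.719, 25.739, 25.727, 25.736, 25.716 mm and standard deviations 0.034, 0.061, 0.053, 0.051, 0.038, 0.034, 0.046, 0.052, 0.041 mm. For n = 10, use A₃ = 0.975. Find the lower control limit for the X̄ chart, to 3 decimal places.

25.683

X̄̄ = (25.728 + 25.728 + 25.715 + 25.737 + 25.719 + 25.739 + 25.727 + 25.736 + 25.716) / 9 = 25.7272
s̄ = (0.034 + 0.061 + 0.053 + 0.051 + 0.038 + 0.034 + 0.046 + 0.052 + 0.041) / 9 = 0.0456
LCL = X̄̄ − A₃·s̄ = 25.7272 − 0.975 × 0.0456 = 25.6828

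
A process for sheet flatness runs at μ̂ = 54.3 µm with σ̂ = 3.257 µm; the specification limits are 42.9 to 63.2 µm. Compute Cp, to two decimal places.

Cp = (USL − LSL) / (6σ̂) = (63.2 − 42.9) / (6 × 3.257) = 20.3000 / 19.5420 = 1.0388

1.04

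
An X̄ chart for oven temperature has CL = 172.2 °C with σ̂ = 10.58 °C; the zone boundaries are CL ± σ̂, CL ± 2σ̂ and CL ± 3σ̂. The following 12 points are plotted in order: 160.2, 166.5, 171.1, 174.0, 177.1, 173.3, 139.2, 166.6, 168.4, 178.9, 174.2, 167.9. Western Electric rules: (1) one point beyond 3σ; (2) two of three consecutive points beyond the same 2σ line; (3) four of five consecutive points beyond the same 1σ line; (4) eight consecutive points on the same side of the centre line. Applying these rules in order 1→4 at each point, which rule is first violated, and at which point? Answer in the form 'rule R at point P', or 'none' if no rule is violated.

Zone of each point (C = within 1σ̂, B = 1σ̂–2σ̂, A = 2σ̂–3σ̂, * = beyond 3σ̂; sign = side of CL): 1:-B, 2:-C, 3:-C, 4:+C, 5:+C, 6:+C, 7:-*, 8:-C, 9:-C, 10:+C, 11:+C, 12:-C
Rule 1 (one point beyond the 3σ limits) is satisfied at point 7.

rule 1 at point 7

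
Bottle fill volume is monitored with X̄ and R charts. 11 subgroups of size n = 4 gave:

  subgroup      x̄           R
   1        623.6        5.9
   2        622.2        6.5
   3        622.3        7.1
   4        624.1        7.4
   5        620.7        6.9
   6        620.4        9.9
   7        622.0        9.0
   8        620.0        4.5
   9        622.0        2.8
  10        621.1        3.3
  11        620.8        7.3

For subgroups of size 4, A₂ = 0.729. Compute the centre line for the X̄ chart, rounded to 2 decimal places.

621.75

X̄̄ = (623.6 + 622.2 + 622.3 + 624.1 + 620.7 + 620.4 + 622.0 + 620.0 + 622.0 + 621.1 + 620.8) / 11 = 6839.2000 / 11 = 621.7455
CL = X̄̄ = 621.7455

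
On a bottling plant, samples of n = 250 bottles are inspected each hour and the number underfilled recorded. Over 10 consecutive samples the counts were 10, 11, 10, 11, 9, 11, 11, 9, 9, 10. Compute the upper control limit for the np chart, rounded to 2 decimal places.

19.44

p̄ = Σdᵢ / (k·n) = 101 / (10 × 250) = 0.04040
UCL = np̄ + 3·√(np̄(1−p̄)) = 10.1000 + 3 × √(10.1000×0.95960) = 10.1000 + 3 × 3.1132 = 19.4396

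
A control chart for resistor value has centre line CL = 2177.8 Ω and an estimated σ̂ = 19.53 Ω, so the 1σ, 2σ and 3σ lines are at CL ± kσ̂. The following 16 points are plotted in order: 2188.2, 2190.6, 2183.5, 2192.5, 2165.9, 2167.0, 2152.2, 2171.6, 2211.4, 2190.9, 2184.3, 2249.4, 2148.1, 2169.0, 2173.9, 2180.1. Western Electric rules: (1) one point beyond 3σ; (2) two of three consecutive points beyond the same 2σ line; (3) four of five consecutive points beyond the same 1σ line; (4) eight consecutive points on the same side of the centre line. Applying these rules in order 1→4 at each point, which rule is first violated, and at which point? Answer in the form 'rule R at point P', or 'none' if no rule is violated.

rule 1 at point 12

Zone of each point (C = within 1σ̂, B = 1σ̂–2σ̂, A = 2σ̂–3σ̂, * = beyond 3σ̂; sign = side of CL): 1:+C, 2:+C, 3:+C, 4:+C, 5:-C, 6:-C, 7:-B, 8:-C, 9:+B, 10:+C, 11:+C, 12:+*, 13:-B, 14:-C, 15:-C, 16:+C
Rule 1 (one point beyond the 3σ limits) is satisfied at point 12.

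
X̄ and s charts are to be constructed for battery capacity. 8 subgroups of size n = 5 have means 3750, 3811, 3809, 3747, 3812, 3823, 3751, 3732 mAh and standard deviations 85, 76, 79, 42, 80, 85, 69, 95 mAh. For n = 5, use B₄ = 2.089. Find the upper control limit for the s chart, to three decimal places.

159.547

s̄ = (85 + 76 + 79 + 42 + 80 + 85 + 69 + 95) / 8 = 76.3750
UCL_s = B₄·s̄ = 2.089 × 76.3750 = 159.5474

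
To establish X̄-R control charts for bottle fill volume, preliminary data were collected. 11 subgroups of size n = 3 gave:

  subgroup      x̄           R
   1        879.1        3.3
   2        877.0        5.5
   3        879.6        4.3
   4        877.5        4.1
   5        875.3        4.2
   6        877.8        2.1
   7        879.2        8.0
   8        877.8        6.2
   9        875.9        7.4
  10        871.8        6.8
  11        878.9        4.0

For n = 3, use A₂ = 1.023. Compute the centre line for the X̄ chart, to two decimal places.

877.26

X̄̄ = (879.1 + 877.0 + 879.6 + 877.5 + 875.3 + 877.8 + 879.2 + 877.8 + 875.9 + 871.8 + 878.9) / 11 = 9649.9000 / 11 = 877.2636
CL = X̄̄ = 877.2636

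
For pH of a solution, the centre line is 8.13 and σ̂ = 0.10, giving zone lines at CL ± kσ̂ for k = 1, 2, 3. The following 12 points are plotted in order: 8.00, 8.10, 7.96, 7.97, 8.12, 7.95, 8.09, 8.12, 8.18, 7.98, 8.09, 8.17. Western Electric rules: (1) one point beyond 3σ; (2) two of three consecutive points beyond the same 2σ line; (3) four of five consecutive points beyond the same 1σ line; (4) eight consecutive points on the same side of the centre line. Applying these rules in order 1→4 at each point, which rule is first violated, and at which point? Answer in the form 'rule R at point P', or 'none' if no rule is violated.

rule 4 at point 8

Zone of each point (C = within 1σ̂, B = 1σ̂–2σ̂, A = 2σ̂–3σ̂, * = beyond 3σ̂; sign = side of CL): 1:-B, 2:-C, 3:-B, 4:-B, 5:-C, 6:-B, 7:-C, 8:-C, 9:+C, 10:-B, 11:-C, 12:+C
Rule 4 (eight consecutive points on the same side of the centre line) is satisfied at point 8.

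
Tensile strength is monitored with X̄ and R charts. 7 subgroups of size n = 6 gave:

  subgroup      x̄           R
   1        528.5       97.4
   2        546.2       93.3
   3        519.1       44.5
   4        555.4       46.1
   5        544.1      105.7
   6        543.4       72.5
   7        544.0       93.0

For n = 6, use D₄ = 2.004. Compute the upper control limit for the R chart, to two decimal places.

158.17

R̄ = (97.4 + 93.3 + 44.5 + 46.1 + 105.7 + 72.5 + 93.0) / 7 = 552.5000 / 7 = 78.9286
UCL_R = D₄·R̄ = 2.004 × 78.9286 = 158.1729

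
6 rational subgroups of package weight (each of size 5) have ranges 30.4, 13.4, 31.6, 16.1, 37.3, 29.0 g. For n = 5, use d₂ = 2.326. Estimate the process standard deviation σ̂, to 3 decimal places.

R̄ = (30.4 + 13.4 + 31.6 + 16.1 + 37.3 + 29.0) / 6 = 26.3000
σ̂ = R̄ / d₂ = 26.3000 / 2.326 = 11.3070

11.307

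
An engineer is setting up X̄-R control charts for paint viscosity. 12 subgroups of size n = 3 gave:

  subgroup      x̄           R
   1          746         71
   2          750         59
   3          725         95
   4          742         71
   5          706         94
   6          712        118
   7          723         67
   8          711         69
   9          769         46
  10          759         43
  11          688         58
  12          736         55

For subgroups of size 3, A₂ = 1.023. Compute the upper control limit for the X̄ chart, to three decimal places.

X̄̄ = (746 + 750 + 725 + 742 + 706 + 712 + 723 + 711 + 769 + 759 + 688 + 736) / 12 = 8767.0000 / 12 = 730.5833
R̄ = (71 + 59 + 95 + 71 + 94 + 118 + 67 + 69 + 46 + 43 + 58 + 55) / 12 = 846.0000 / 12 = 70.5000
UCL = X̄̄ + A₂·R̄ = 730.5833 + 1.023 × 70.5000 = 802.7048

802.705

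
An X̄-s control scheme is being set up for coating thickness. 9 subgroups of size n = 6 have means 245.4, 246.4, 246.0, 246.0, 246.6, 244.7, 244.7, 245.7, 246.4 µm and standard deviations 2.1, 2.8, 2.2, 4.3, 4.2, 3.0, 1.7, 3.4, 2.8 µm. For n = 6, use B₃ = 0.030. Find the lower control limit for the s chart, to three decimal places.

0.088

s̄ = (2.1 + 2.8 + 2.2 + 4.3 + 4.2 + 3.0 + 1.7 + 3.4 + 2.8) / 9 = 2.9444
LCL_s = B₃·s̄ = 0.030 × 2.9444 = 0.0883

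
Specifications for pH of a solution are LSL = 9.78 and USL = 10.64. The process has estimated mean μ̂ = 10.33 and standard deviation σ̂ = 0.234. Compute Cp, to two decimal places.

Cp = (USL − LSL) / (6σ̂) = (10.64 − 9.78) / (6 × 0.234) = 0.8600 / 1.4040 = 0.6125

0.61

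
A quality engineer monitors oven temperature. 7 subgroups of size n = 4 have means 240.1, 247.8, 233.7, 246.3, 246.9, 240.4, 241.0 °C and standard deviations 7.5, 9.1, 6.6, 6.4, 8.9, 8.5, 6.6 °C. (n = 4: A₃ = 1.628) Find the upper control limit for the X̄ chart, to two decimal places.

254.78

X̄̄ = (240.1 + 247.8 + 233.7 + 246.3 + 246.9 + 240.4 + 241.0) / 7 = 242.3143
s̄ = (7.5 + 9.1 + 6.6 + 6.4 + 8.9 + 8.5 + 6.6) / 7 = 7.6571
UCL = X̄̄ + A₃·s̄ = 242.3143 + 1.628 × 7.6571 = 254.7801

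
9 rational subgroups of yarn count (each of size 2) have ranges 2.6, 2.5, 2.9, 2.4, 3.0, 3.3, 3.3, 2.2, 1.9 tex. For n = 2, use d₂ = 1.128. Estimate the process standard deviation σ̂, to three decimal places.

R̄ = (2.6 + 2.5 + 2.9 + 2.4 + 3.0 + 3.3 + 3.3 + 2.2 + 1.9) / 9 = 2.6778
σ̂ = R̄ / d₂ = 2.6778 / 1.128 = 2.3739

2.374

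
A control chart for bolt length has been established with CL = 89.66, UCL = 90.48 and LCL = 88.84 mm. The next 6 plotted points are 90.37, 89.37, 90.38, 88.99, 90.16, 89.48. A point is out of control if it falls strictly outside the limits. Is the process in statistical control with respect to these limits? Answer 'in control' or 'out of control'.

in control

All 6 points lie within [88.84, 90.48].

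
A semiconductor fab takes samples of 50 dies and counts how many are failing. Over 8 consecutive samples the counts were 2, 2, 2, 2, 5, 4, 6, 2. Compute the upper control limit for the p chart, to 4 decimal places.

p̄ = Σdᵢ / (k·n) = 25 / (8 × 50) = 0.06250
UCL = p̄ + 3·√(p̄(1−p̄)/n) = 0.06250 + 3 × √(0.06250×0.93750/50) = 0.06250 + 3 × 0.03423 = 0.16520

0.1652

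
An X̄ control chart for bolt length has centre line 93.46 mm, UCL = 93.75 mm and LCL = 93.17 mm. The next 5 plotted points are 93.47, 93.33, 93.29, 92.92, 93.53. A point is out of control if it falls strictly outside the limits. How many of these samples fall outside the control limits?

1

Compare each point to [93.17, 93.75]: sample 4 = 92.92 < LCL.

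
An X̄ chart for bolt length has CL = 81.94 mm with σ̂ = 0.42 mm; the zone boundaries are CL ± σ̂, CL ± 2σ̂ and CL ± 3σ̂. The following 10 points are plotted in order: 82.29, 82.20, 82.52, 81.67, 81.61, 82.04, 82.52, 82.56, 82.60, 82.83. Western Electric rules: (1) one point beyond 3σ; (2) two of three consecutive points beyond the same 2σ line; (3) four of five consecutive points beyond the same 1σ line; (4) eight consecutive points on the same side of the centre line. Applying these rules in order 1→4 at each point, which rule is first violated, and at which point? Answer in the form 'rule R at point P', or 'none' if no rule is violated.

rule 3 at point 10

Zone of each point (C = within 1σ̂, B = 1σ̂–2σ̂, A = 2σ̂–3σ̂, * = beyond 3σ̂; sign = side of CL): 1:+C, 2:+C, 3:+B, 4:-C, 5:-C, 6:+C, 7:+B, 8:+B, 9:+B, 10:+A
Rule 3 (four of five consecutive points beyond the same 1σ limit) is satisfied at point 10.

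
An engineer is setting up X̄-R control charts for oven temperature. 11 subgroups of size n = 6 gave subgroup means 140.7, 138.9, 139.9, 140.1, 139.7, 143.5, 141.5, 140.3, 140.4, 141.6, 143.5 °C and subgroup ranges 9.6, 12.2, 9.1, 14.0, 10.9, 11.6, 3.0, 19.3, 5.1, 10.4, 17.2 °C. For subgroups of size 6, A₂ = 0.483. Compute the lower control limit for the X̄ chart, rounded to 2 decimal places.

X̄̄ = (140.7 + 138.9 + 139.9 + 140.1 + 139.7 + 143.5 + 141.5 + 140.3 + 140.4 + 141.6 + 143.5) / 11 = 1550.1000 / 11 = 140.9182
R̄ = (9.6 + 12.2 + 9.1 + 14.0 + 10.9 + 11.6 + 3.0 + 19.3 + 5.1 + 10.4 + 17.2) / 11 = 122.4000 / 11 = 11.1273
LCL = X̄̄ − A₂·R̄ = 140.9182 − 0.483 × 11.1273 = 135.5437

135.54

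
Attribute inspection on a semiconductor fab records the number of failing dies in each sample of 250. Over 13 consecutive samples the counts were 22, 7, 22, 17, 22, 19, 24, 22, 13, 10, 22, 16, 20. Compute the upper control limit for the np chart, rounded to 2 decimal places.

30.46

p̄ = Σdᵢ / (k·n) = 236 / (13 × 250) = 0.07262
UCL = np̄ + 3·√(np̄(1−p̄)) = 18.1538 + 3 × √(18.1538×0.92738) = 18.1538 + 3 × 4.1031 = 30.4632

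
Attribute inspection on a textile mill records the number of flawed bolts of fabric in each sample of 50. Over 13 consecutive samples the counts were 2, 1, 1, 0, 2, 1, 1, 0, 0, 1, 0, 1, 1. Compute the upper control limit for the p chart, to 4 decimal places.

0.0716

p̄ = Σdᵢ / (k·n) = 11 / (13 × 50) = 0.01692
UCL = p̄ + 3·√(p̄(1−p̄)/n) = 0.01692 + 3 × √(0.01692×0.98308/50) = 0.01692 + 3 × 0.01824 = 0.07165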